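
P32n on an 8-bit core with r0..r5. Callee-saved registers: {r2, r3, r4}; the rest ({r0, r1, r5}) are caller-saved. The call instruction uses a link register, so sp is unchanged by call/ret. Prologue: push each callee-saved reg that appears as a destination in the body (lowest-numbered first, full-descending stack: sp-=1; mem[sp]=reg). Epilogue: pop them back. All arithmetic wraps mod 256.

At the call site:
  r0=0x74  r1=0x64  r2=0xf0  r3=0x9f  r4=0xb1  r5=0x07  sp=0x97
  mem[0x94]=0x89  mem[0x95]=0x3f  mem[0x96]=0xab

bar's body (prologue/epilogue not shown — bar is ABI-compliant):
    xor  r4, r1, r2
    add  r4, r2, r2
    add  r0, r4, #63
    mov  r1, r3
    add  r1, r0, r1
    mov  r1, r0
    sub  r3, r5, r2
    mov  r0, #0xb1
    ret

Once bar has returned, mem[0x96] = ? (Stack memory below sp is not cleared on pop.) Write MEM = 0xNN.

MEM = 0x9f

prologue: push r3 → mem[0x96]=0x9f, sp=0x96
prologue: push r4 → mem[0x95]=0xb1, sp=0x95
body[0] xor  r4, r1, r2 → r4=0x94
body[1] add  r4, r2, r2 → r4=0xe0
body[2] add  r0, r4, #63 → r0=0x1f
body[3] mov  r1, r3 → r1=0x9f
body[4] add  r1, r0, r1 → r1=0xbe
body[5] mov  r1, r0 → r1=0x1f
body[6] sub  r3, r5, r2 → r3=0x17
body[7] mov  r0, #0xb1 → r0=0xb1
epilogue: pop r4=0xb1, sp=0x96
epilogue: pop r3=0x9f, sp=0x97
prologue pushed ['r3', 'r4'] at ['0x96', '0x95']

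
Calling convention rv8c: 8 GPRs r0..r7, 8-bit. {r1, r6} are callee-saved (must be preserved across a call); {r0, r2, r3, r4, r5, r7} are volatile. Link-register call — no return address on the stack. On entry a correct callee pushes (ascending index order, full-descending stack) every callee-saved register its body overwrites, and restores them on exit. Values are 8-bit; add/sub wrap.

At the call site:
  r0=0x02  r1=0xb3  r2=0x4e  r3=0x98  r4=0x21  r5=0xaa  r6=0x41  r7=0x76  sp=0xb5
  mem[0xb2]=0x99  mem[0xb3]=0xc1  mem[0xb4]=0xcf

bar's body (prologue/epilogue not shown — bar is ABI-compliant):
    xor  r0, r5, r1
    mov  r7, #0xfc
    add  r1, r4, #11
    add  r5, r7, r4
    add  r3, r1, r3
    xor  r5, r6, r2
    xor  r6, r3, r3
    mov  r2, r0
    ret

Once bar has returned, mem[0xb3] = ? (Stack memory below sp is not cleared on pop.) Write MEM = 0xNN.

prologue: push r1 → mem[0xb4]=0xb3, sp=0xb4
prologue: push r6 → mem[0xb3]=0x41, sp=0xb3
body[0] xor  r0, r5, r1 → r0=0x19
body[1] mov  r7, #0xfc → r7=0xfc
body[2] add  r1, r4, #11 → r1=0x2c
body[3] add  r5, r7, r4 → r5=0x1d
body[4] add  r3, r1, r3 → r3=0xc4
body[5] xor  r5, r6, r2 → r5=0x0f
body[6] xor  r6, r3, r3 → r6=0x00
body[7] mov  r2, r0 → r2=0x19
epilogue: pop r6=0x41, sp=0xb4
epilogue: pop r1=0xb3, sp=0xb5
prologue pushed ['r1', 'r6'] at ['0xb4', '0xb3']

MEM = 0x41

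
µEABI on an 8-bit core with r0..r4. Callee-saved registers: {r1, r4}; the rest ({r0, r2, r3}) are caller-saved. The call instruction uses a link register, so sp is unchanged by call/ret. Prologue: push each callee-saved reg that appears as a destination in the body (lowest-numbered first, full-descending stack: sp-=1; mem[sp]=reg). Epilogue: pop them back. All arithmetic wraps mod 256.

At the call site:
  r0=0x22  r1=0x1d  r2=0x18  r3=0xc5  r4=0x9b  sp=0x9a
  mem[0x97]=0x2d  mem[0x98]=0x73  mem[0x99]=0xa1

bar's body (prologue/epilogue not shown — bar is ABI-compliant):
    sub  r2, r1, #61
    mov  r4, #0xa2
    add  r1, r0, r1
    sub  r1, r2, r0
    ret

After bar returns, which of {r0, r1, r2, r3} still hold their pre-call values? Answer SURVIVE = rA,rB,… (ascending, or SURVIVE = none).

prologue: push r1 -> mem[0x99]=0x1d, sp=0x99
prologue: push r4 -> mem[0x98]=0x9b, sp=0x98
body[0] sub  r2, r1, #61 -> r2=0xe0
body[1] mov  r4, #0xa2 -> r4=0xa2
body[2] add  r1, r0, r1 -> r1=0x3f
body[3] sub  r1, r2, r0 -> r1=0xbe
epilogue: pop r4=0x9b, sp=0x99
epilogue: pop r1=0x1d, sp=0x9a
r0: caller-saved, written=False
r1: callee-saved, written=True
r2: caller-saved, written=True
r3: caller-saved, written=False

SURVIVE = r0,r1,r3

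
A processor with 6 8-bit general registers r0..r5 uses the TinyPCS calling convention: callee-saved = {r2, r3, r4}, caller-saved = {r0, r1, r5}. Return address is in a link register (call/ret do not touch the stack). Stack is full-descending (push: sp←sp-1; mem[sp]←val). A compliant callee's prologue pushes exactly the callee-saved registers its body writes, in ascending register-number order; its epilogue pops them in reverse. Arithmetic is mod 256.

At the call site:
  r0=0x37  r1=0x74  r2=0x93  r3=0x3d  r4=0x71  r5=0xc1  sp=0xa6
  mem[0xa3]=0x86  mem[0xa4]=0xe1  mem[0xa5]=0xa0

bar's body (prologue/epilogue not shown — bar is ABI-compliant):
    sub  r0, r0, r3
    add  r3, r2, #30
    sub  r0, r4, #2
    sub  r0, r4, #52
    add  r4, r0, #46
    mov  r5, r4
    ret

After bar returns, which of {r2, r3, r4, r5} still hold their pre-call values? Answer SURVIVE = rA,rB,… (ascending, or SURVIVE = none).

SURVIVE = r2,r3,r4

prologue: push r3 -> mem[0xa5]=0x3d, sp=0xa5
prologue: push r4 -> mem[0xa4]=0x71, sp=0xa4
body[0] sub  r0, r0, r3 -> r0=0xfa
body[1] add  r3, r2, #30 -> r3=0xb1
body[2] sub  r0, r4, #2 -> r0=0x6f
body[3] sub  r0, r4, #52 -> r0=0x3d
body[4] add  r4, r0, #46 -> r4=0x6b
body[5] mov  r5, r4 -> r5=0x6b
epilogue: pop r4=0x71, sp=0xa5
epilogue: pop r3=0x3d, sp=0xa6
r2: callee-saved, written=False
r3: callee-saved, written=True
r4: callee-saved, written=True
r5: caller-saved, written=True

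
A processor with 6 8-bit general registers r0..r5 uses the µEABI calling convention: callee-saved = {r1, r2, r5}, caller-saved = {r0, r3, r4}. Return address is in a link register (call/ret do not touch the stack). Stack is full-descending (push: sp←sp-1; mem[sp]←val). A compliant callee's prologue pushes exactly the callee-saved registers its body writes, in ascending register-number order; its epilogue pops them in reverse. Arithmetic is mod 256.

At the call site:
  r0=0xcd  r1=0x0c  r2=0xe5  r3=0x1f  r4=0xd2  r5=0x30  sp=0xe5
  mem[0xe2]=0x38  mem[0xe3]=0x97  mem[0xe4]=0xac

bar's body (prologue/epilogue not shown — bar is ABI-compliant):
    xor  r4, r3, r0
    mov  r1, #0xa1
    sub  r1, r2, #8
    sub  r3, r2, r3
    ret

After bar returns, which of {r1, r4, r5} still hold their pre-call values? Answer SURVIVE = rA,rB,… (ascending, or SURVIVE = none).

prologue: push r1 -> mem[0xe4]=0x0c, sp=0xe4
body[0] xor  r4, r3, r0 -> r4=0xd2
body[1] mov  r1, #0xa1 -> r1=0xa1
body[2] sub  r1, r2, #8 -> r1=0xdd
body[3] sub  r3, r2, r3 -> r3=0xc6
epilogue: pop r1=0x0c, sp=0xe5
r1: callee-saved, written=True
r4: caller-saved, written=True
r5: callee-saved, written=False

SURVIVE = r1,r4,r5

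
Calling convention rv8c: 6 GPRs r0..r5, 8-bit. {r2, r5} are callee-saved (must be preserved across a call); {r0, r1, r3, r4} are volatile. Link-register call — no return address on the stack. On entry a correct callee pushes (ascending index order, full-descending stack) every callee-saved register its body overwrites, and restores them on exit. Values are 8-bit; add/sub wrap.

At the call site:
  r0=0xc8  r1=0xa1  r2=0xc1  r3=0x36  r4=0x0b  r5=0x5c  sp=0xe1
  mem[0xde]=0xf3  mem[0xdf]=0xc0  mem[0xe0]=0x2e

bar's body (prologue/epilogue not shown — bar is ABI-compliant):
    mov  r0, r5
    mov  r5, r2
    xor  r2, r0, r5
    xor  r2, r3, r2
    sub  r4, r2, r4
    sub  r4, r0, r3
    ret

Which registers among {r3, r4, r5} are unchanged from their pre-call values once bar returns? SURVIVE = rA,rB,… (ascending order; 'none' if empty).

SURVIVE = r3,r5

prologue: push r2 -> mem[0xe0]=0xc1, sp=0xe0
prologue: push r5 -> mem[0xdf]=0x5c, sp=0xdf
body[0] mov  r0, r5 -> r0=0x5c
body[1] mov  r5, r2 -> r5=0xc1
body[2] xor  r2, r0, r5 -> r2=0x9d
body[3] xor  r2, r3, r2 -> r2=0xab
body[4] sub  r4, r2, r4 -> r4=0xa0
body[5] sub  r4, r0, r3 -> r4=0x26
epilogue: pop r5=0x5c, sp=0xe0
epilogue: pop r2=0xc1, sp=0xe1
r3: caller-saved, written=False
r4: caller-saved, written=True
r5: callee-saved, written=True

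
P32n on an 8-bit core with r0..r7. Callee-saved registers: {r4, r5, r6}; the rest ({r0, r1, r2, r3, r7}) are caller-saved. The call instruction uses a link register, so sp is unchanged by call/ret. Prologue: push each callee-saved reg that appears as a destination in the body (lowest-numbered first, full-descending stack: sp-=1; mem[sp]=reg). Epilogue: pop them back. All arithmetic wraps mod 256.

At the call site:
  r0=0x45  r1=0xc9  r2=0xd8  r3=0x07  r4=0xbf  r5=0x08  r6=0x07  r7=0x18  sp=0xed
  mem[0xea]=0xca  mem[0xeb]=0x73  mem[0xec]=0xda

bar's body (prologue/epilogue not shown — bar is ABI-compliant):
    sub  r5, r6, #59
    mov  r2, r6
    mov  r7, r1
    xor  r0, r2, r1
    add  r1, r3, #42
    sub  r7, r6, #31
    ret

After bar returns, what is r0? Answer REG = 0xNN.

REG = 0xce

prologue: push r5 -> mem[0xec]=0x08, sp=0xec
body[0] sub  r5, r6, #59 -> r5=0xcc
body[1] mov  r2, r6 -> r2=0x07
body[2] mov  r7, r1 -> r7=0xc9
body[3] xor  r0, r2, r1 -> r0=0xce
body[4] add  r1, r3, #42 -> r1=0x31
body[5] sub  r7, r6, #31 -> r7=0xe8
epilogue: pop r5=0x08, sp=0xed
r0 is caller-saved -> body value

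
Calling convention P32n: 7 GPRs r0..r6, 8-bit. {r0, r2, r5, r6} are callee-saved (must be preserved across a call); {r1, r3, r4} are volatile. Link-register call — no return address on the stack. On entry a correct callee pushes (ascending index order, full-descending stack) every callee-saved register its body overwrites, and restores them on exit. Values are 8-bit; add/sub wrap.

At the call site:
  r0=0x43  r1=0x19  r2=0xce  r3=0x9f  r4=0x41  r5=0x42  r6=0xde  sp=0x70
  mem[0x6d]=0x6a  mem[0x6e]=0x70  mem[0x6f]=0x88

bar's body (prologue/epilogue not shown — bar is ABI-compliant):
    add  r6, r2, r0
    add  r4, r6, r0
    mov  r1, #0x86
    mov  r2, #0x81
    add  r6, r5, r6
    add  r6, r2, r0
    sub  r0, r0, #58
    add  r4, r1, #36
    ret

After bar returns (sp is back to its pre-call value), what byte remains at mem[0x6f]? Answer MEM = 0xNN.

MEM = 0x43

prologue: push r0 -> mem[0x6f]=0x43, sp=0x6f
prologue: push r2 -> mem[0x6e]=0xce, sp=0x6e
prologue: push r6 -> mem[0x6d]=0xde, sp=0x6d
body[0] add  r6, r2, r0 -> r6=0x11
body[1] add  r4, r6, r0 -> r4=0x54
body[2] mov  r1, #0x86 -> r1=0x86
body[3] mov  r2, #0x81 -> r2=0x81
body[4] add  r6, r5, r6 -> r6=0x53
body[5] add  r6, r2, r0 -> r6=0xc4
body[6] sub  r0, r0, #58 -> r0=0x09
body[7] add  r4, r1, #36 -> r4=0xaa
epilogue: pop r6=0xde, sp=0x6e
epilogue: pop r2=0xce, sp=0x6f
epilogue: pop r0=0x43, sp=0x70
prologue pushed ['r0', 'r2', 'r6'] at ['0x6f', '0x6e', '0x6d']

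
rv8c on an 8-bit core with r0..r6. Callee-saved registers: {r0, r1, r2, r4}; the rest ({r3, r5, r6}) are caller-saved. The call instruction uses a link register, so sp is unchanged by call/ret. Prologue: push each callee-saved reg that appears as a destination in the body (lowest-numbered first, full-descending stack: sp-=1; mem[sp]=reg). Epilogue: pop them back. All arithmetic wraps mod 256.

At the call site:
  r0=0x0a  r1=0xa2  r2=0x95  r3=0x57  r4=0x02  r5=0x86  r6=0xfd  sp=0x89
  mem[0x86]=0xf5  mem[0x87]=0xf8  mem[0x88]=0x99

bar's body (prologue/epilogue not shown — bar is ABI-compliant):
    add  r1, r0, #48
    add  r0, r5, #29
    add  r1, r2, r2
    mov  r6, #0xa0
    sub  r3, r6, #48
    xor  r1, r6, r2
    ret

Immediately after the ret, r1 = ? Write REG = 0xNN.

prologue: push r0 → mem[0x88]=0x0a, sp=0x88
prologue: push r1 → mem[0x87]=0xa2, sp=0x87
body[0] add  r1, r0, #48 → r1=0x3a
body[1] add  r0, r5, #29 → r0=0xa3
body[2] add  r1, r2, r2 → r1=0x2a
body[3] mov  r6, #0xa0 → r6=0xa0
body[4] sub  r3, r6, #48 → r3=0x70
body[5] xor  r1, r6, r2 → r1=0x35
epilogue: pop r1=0xa2, sp=0x88
epilogue: pop r0=0x0a, sp=0x89
r1 is callee-saved → restored

REG = 0xa2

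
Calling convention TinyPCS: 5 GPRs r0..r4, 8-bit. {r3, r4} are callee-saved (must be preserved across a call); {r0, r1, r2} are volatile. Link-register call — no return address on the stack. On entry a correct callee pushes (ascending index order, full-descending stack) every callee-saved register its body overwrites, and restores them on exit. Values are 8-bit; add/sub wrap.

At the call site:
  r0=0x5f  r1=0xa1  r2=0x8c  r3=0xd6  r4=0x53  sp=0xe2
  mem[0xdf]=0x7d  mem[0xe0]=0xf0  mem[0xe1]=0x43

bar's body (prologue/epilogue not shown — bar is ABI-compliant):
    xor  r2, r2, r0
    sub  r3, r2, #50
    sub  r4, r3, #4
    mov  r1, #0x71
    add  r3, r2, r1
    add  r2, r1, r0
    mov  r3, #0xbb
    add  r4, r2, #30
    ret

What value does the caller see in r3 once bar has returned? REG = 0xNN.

REG = 0xd6

prologue: push r3 → mem[0xe1]=0xd6, sp=0xe1
prologue: push r4 → mem[0xe0]=0x53, sp=0xe0
body[0] xor  r2, r2, r0 → r2=0xd3
body[1] sub  r3, r2, #50 → r3=0xa1
body[2] sub  r4, r3, #4 → r4=0x9d
body[3] mov  r1, #0x71 → r1=0x71
body[4] add  r3, r2, r1 → r3=0x44
body[5] add  r2, r1, r0 → r2=0xd0
body[6] mov  r3, #0xbb → r3=0xbb
body[7] add  r4, r2, #30 → r4=0xee
epilogue: pop r4=0x53, sp=0xe1
epilogue: pop r3=0xd6, sp=0xe2
r3 is callee-saved → restored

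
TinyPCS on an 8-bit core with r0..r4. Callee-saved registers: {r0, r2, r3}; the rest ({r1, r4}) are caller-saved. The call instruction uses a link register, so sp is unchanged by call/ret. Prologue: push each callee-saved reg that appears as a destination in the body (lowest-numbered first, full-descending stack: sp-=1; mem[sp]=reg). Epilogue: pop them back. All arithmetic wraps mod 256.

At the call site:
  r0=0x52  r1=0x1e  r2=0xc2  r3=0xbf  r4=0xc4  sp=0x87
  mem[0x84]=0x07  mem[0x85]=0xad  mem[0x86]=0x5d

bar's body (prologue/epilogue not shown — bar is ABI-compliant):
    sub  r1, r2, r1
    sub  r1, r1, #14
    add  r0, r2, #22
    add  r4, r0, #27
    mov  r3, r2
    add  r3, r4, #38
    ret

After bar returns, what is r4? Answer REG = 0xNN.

prologue: push r0 → mem[0x86]=0x52, sp=0x86
prologue: push r3 → mem[0x85]=0xbf, sp=0x85
body[0] sub  r1, r2, r1 → r1=0xa4
body[1] sub  r1, r1, #14 → r1=0x96
body[2] add  r0, r2, #22 → r0=0xd8
body[3] add  r4, r0, #27 → r4=0xf3
body[4] mov  r3, r2 → r3=0xc2
body[5] add  r3, r4, #38 → r3=0x19
epilogue: pop r3=0xbf, sp=0x86
epilogue: pop r0=0x52, sp=0x87
r4 is caller-saved → body value

REG = 0xf3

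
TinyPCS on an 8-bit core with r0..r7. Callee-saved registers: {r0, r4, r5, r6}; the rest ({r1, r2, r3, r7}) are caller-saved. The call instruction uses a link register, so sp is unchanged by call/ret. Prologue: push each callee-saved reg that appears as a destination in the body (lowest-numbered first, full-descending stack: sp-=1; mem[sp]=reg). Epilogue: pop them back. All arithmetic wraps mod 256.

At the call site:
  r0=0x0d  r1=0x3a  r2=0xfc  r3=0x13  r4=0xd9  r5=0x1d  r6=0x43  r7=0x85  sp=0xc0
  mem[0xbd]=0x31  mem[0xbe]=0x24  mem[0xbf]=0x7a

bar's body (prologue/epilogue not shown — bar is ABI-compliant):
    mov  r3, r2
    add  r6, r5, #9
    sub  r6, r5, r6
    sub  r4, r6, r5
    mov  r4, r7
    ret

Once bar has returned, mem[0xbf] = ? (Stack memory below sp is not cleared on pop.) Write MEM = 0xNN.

prologue: push r4 → mem[0xbf]=0xd9, sp=0xbf
prologue: push r6 → mem[0xbe]=0x43, sp=0xbe
body[0] mov  r3, r2 → r3=0xfc
body[1] add  r6, r5, #9 → r6=0x26
body[2] sub  r6, r5, r6 → r6=0xf7
body[3] sub  r4, r6, r5 → r4=0xda
body[4] mov  r4, r7 → r4=0x85
epilogue: pop r6=0x43, sp=0xbf
epilogue: pop r4=0xd9, sp=0xc0
prologue pushed ['r4', 'r6'] at ['0xbf', '0xbe']

MEM = 0xd9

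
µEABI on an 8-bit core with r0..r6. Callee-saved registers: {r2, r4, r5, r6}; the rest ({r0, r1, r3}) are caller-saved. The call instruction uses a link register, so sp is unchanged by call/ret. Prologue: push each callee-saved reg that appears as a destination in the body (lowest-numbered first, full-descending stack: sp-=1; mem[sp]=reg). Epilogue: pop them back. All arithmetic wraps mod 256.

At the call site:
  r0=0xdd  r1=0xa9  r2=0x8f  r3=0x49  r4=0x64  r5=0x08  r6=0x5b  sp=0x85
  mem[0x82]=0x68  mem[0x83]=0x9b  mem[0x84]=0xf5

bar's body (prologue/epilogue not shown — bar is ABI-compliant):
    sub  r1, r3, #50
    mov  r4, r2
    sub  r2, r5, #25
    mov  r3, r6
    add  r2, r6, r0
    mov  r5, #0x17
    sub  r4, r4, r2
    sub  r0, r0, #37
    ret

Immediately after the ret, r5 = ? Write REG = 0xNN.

REG = 0x08

prologue: push r2 -> mem[0x84]=0x8f, sp=0x84
prologue: push r4 -> mem[0x83]=0x64, sp=0x83
prologue: push r5 -> mem[0x82]=0x08, sp=0x82
body[0] sub  r1, r3, #50 -> r1=0x17
body[1] mov  r4, r2 -> r4=0x8f
body[2] sub  r2, r5, #25 -> r2=0xef
body[3] mov  r3, r6 -> r3=0x5b
body[4] add  r2, r6, r0 -> r2=0x38
body[5] mov  r5, #0x17 -> r5=0x17
body[6] sub  r4, r4, r2 -> r4=0x57
body[7] sub  r0, r0, #37 -> r0=0xb8
epilogue: pop r5=0x08, sp=0x83
epilogue: pop r4=0x64, sp=0x84
epilogue: pop r2=0x8f, sp=0x85
r5 is callee-saved -> restored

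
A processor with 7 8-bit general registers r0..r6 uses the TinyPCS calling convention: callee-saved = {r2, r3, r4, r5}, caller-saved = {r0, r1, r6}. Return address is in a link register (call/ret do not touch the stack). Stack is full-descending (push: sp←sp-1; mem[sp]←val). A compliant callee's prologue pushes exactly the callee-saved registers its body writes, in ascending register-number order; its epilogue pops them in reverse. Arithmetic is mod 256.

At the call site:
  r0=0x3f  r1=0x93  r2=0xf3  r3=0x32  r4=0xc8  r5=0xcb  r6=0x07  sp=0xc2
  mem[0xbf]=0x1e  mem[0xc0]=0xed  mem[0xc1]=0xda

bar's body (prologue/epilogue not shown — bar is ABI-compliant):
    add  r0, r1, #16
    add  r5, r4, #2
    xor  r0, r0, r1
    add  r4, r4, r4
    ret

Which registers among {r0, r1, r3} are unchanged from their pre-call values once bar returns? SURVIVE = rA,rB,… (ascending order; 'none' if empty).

SURVIVE = r1,r3

prologue: push r4 → mem[0xc1]=0xc8, sp=0xc1
prologue: push r5 → mem[0xc0]=0xcb, sp=0xc0
body[0] add  r0, r1, #16 → r0=0xa3
body[1] add  r5, r4, #2 → r5=0xca
body[2] xor  r0, r0, r1 → r0=0x30
body[3] add  r4, r4, r4 → r4=0x90
epilogue: pop r5=0xcb, sp=0xc1
epilogue: pop r4=0xc8, sp=0xc2
r0: caller-saved, written=True
r1: caller-saved, written=False
r3: callee-saved, written=False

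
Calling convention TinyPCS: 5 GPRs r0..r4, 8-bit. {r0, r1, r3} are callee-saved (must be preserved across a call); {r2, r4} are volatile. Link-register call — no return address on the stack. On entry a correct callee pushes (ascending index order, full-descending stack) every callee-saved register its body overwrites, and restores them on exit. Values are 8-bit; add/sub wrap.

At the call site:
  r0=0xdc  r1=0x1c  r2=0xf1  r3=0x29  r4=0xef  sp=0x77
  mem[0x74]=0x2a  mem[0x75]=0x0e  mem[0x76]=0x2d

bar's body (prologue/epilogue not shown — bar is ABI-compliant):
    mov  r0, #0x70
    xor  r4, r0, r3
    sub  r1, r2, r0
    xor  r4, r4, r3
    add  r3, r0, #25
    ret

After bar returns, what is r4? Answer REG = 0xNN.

prologue: push r0 → mem[0x76]=0xdc, sp=0x76
prologue: push r1 → mem[0x75]=0x1c, sp=0x75
prologue: push r3 → mem[0x74]=0x29, sp=0x74
body[0] mov  r0, #0x70 → r0=0x70
body[1] xor  r4, r0, r3 → r4=0x59
body[2] sub  r1, r2, r0 → r1=0x81
body[3] xor  r4, r4, r3 → r4=0x70
body[4] add  r3, r0, #25 → r3=0x89
epilogue: pop r3=0x29, sp=0x75
epilogue: pop r1=0x1c, sp=0x76
epilogue: pop r0=0xdc, sp=0x77
r4 is caller-saved → body value

REG = 0x70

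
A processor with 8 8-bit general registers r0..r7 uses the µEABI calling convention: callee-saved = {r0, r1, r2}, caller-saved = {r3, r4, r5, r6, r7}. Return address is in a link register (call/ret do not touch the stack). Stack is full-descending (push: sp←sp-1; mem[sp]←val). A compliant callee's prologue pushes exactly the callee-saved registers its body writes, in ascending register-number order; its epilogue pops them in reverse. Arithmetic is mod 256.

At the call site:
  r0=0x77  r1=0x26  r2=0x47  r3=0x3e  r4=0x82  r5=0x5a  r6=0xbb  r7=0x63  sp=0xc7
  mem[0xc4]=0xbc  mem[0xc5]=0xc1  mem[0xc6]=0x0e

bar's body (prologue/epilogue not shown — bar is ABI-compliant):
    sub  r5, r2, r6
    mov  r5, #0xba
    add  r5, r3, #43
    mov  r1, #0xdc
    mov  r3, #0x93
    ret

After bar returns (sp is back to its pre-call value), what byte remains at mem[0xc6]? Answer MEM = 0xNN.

prologue: push r1 → mem[0xc6]=0x26, sp=0xc6
body[0] sub  r5, r2, r6 → r5=0x8c
body[1] mov  r5, #0xba → r5=0xba
body[2] add  r5, r3, #43 → r5=0x69
body[3] mov  r1, #0xdc → r1=0xdc
body[4] mov  r3, #0x93 → r3=0x93
epilogue: pop r1=0x26, sp=0xc7
prologue pushed ['r1'] at ['0xc6']

MEM = 0x26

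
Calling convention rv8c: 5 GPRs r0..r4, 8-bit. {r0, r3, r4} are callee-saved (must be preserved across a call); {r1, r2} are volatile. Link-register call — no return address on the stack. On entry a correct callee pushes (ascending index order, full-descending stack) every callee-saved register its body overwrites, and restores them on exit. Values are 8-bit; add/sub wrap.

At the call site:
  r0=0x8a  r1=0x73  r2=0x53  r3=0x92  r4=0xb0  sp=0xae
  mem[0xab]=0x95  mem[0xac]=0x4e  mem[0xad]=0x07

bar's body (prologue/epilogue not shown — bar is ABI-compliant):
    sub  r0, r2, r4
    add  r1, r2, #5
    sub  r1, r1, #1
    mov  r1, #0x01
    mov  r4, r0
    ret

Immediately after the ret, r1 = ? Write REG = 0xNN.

REG = 0x01

prologue: push r0 -> mem[0xad]=0x8a, sp=0xad
prologue: push r4 -> mem[0xac]=0xb0, sp=0xac
body[0] sub  r0, r2, r4 -> r0=0xa3
body[1] add  r1, r2, #5 -> r1=0x58
body[2] sub  r1, r1, #1 -> r1=0x57
body[3] mov  r1, #0x01 -> r1=0x01
body[4] mov  r4, r0 -> r4=0xa3
epilogue: pop r4=0xb0, sp=0xad
epilogue: pop r0=0x8a, sp=0xae
r1 is caller-saved -> body value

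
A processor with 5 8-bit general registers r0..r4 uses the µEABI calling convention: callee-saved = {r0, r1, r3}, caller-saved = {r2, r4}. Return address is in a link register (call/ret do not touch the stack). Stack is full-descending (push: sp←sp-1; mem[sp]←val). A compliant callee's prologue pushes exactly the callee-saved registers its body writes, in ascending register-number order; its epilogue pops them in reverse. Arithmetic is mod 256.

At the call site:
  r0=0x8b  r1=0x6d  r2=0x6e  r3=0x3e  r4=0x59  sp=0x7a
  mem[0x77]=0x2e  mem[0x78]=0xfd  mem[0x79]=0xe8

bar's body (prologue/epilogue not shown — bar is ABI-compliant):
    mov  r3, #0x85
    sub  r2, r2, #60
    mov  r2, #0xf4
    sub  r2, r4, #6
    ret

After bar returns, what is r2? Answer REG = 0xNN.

REG = 0x53

prologue: push r3 → mem[0x79]=0x3e, sp=0x79
body[0] mov  r3, #0x85 → r3=0x85
body[1] sub  r2, r2, #60 → r2=0x32
body[2] mov  r2, #0xf4 → r2=0xf4
body[3] sub  r2, r4, #6 → r2=0x53
epilogue: pop r3=0x3e, sp=0x7a
r2 is caller-saved → body value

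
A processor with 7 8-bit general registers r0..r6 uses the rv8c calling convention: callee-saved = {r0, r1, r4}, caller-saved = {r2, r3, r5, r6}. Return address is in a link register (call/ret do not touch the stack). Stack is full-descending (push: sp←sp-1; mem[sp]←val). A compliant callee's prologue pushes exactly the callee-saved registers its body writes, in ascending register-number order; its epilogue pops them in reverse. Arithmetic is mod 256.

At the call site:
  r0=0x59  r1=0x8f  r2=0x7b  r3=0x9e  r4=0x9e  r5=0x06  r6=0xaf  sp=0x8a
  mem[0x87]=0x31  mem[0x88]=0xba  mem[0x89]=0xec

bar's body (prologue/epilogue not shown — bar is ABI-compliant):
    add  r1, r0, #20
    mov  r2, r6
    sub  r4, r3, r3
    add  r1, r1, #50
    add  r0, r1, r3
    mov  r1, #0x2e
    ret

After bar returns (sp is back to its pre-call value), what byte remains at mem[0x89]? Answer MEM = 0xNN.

prologue: push r0 → mem[0x89]=0x59, sp=0x89
prologue: push r1 → mem[0x88]=0x8f, sp=0x88
prologue: push r4 → mem[0x87]=0x9e, sp=0x87
body[0] add  r1, r0, #20 → r1=0x6d
body[1] mov  r2, r6 → r2=0xaf
body[2] sub  r4, r3, r3 → r4=0x00
body[3] add  r1, r1, #50 → r1=0x9f
body[4] add  r0, r1, r3 → r0=0x3d
body[5] mov  r1, #0x2e → r1=0x2e
epilogue: pop r4=0x9e, sp=0x88
epilogue: pop r1=0x8f, sp=0x89
epilogue: pop r0=0x59, sp=0x8a
prologue pushed ['r0', 'r1', 'r4'] at ['0x89', '0x88', '0x87']

MEM = 0x59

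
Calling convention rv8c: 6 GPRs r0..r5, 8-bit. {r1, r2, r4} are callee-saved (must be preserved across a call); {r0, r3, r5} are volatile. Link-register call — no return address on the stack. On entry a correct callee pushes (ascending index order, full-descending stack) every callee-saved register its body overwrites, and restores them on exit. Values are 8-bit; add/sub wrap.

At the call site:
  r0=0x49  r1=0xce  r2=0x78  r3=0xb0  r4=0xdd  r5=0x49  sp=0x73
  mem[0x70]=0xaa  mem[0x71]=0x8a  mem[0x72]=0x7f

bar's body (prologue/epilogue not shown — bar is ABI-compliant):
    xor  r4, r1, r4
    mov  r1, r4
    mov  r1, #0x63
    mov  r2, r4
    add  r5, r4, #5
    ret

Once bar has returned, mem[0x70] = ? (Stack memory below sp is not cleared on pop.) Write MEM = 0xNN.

MEM = 0xdd

prologue: push r1 -> mem[0x72]=0xce, sp=0x72
prologue: push r2 -> mem[0x71]=0x78, sp=0x71
prologue: push r4 -> mem[0x70]=0xdd, sp=0x70
body[0] xor  r4, r1, r4 -> r4=0x13
body[1] mov  r1, r4 -> r1=0x13
body[2] mov  r1, #0x63 -> r1=0x63
body[3] mov  r2, r4 -> r2=0x13
body[4] add  r5, r4, #5 -> r5=0x18
epilogue: pop r4=0xdd, sp=0x71
epilogue: pop r2=0x78, sp=0x72
epilogue: pop r1=0xce, sp=0x73
prologue pushed ['r1', 'r2', 'r4'] at ['0x72', '0x71', '0x70']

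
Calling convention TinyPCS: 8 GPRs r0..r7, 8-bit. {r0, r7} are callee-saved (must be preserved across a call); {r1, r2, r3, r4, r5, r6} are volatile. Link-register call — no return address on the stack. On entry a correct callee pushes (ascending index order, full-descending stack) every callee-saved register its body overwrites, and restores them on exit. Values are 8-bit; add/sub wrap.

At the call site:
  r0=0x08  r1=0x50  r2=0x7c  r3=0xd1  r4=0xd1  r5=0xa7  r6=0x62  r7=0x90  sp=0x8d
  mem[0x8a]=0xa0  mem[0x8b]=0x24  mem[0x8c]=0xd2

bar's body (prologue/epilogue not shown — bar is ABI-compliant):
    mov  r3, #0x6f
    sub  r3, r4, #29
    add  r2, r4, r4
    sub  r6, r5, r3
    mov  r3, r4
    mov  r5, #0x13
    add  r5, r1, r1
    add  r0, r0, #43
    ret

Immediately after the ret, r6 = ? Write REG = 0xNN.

prologue: push r0 -> mem[0x8c]=0x08, sp=0x8c
body[0] mov  r3, #0x6f -> r3=0x6f
body[1] sub  r3, r4, #29 -> r3=0xb4
body[2] add  r2, r4, r4 -> r2=0xa2
body[3] sub  r6, r5, r3 -> r6=0xf3
body[4] mov  r3, r4 -> r3=0xd1
body[5] mov  r5, #0x13 -> r5=0x13
body[6] add  r5, r1, r1 -> r5=0xa0
body[7] add  r0, r0, #43 -> r0=0x33
epilogue: pop r0=0x08, sp=0x8d
r6 is caller-saved -> body value

REG = 0xf3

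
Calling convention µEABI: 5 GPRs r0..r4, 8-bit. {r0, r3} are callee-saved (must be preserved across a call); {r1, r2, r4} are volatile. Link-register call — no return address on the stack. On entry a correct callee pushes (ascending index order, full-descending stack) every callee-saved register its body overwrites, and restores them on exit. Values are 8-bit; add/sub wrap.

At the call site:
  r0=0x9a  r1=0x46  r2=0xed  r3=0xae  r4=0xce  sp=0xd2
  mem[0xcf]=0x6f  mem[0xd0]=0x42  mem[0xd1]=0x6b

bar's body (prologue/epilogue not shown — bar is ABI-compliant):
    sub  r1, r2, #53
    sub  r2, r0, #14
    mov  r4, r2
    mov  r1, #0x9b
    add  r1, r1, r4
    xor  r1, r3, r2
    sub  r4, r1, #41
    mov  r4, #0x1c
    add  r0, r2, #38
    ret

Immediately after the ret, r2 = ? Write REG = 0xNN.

prologue: push r0 → mem[0xd1]=0x9a, sp=0xd1
body[0] sub  r1, r2, #53 → r1=0xb8
body[1] sub  r2, r0, #14 → r2=0x8c
body[2] mov  r4, r2 → r4=0x8c
body[3] mov  r1, #0x9b → r1=0x9b
body[4] add  r1, r1, r4 → r1=0x27
body[5] xor  r1, r3, r2 → r1=0x22
body[6] sub  r4, r1, #41 → r4=0xf9
body[7] mov  r4, #0x1c → r4=0x1c
body[8] add  r0, r2, #38 → r0=0xb2
epilogue: pop r0=0x9a, sp=0xd2
r2 is caller-saved → body value

REG = 0x8c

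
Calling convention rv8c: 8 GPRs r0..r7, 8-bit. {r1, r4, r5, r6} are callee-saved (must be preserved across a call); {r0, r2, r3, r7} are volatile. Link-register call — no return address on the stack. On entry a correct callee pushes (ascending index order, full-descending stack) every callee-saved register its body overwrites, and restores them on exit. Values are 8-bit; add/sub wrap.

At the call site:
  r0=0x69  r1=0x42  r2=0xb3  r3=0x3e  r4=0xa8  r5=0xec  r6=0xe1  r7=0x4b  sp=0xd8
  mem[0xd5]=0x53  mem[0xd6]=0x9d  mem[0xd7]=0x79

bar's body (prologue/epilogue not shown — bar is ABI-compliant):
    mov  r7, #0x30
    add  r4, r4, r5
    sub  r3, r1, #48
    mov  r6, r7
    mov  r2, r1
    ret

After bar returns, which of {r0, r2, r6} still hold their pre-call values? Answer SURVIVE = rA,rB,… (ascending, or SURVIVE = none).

prologue: push r4 -> mem[0xd7]=0xa8, sp=0xd7
prologue: push r6 -> mem[0xd6]=0xe1, sp=0xd6
body[0] mov  r7, #0x30 -> r7=0x30
body[1] add  r4, r4, r5 -> r4=0x94
body[2] sub  r3, r1, #48 -> r3=0x12
body[3] mov  r6, r7 -> r6=0x30
body[4] mov  r2, r1 -> r2=0x42
epilogue: pop r6=0xe1, sp=0xd7
epilogue: pop r4=0xa8, sp=0xd8
r0: caller-saved, written=False
r2: caller-saved, written=True
r6: callee-saved, written=True

SURVIVE = r0,r6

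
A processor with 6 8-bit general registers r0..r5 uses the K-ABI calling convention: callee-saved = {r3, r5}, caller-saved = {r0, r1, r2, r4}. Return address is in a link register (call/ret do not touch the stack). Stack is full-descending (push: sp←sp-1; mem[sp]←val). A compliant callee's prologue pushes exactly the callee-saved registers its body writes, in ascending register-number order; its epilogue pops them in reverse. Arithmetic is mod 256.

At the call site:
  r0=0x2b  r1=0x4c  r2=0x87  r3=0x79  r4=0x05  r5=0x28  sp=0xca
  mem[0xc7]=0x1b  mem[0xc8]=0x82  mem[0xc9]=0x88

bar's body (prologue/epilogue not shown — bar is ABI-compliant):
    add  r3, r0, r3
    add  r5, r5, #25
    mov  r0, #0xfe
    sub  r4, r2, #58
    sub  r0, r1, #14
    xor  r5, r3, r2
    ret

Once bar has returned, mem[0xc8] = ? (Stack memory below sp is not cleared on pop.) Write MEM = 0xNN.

prologue: push r3 → mem[0xc9]=0x79, sp=0xc9
prologue: push r5 → mem[0xc8]=0x28, sp=0xc8
body[0] add  r3, r0, r3 → r3=0xa4
body[1] add  r5, r5, #25 → r5=0x41
body[2] mov  r0, #0xfe → r0=0xfe
body[3] sub  r4, r2, #58 → r4=0x4d
body[4] sub  r0, r1, #14 → r0=0x3e
body[5] xor  r5, r3, r2 → r5=0x23
epilogue: pop r5=0x28, sp=0xc9
epilogue: pop r3=0x79, sp=0xca
prologue pushed ['r3', 'r5'] at ['0xc9', '0xc8']

MEM = 0x28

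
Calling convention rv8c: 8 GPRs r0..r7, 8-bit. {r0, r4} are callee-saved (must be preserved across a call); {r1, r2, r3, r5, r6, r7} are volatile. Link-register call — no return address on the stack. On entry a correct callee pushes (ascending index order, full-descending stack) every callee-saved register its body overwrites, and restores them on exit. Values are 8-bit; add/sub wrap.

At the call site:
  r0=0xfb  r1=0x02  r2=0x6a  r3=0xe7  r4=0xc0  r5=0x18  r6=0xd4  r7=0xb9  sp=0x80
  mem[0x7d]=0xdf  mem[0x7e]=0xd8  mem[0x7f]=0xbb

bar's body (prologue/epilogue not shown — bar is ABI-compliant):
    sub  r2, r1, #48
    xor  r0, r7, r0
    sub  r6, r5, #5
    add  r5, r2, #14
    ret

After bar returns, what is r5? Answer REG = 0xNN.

REG = 0xe0

prologue: push r0 → mem[0x7f]=0xfb, sp=0x7f
body[0] sub  r2, r1, #48 → r2=0xd2
body[1] xor  r0, r7, r0 → r0=0x42
body[2] sub  r6, r5, #5 → r6=0x13
body[3] add  r5, r2, #14 → r5=0xe0
epilogue: pop r0=0xfb, sp=0x80
r5 is caller-saved → body value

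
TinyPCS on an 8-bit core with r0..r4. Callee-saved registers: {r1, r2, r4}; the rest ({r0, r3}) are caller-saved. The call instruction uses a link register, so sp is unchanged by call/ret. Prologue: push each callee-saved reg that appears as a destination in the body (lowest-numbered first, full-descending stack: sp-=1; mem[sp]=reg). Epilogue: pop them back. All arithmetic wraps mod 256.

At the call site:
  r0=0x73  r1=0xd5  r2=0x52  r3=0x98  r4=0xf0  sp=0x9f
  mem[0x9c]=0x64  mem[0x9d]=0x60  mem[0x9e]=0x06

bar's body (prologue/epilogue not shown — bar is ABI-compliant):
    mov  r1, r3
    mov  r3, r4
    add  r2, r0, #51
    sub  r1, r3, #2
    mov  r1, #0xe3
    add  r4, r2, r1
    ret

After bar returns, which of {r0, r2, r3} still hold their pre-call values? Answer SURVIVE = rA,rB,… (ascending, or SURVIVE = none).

prologue: push r1 → mem[0x9e]=0xd5, sp=0x9e
prologue: push r2 → mem[0x9d]=0x52, sp=0x9d
prologue: push r4 → mem[0x9c]=0xf0, sp=0x9c
body[0] mov  r1, r3 → r1=0x98
body[1] mov  r3, r4 → r3=0xf0
body[2] add  r2, r0, #51 → r2=0xa6
body[3] sub  r1, r3, #2 → r1=0xee
body[4] mov  r1, #0xe3 → r1=0xe3
body[5] add  r4, r2, r1 → r4=0x89
epilogue: pop r4=0xf0, sp=0x9d
epilogue: pop r2=0x52, sp=0x9e
epilogue: pop r1=0xd5, sp=0x9f
r0: caller-saved, written=False
r2: callee-saved, written=True
r3: caller-saved, written=True

SURVIVE = r0,r2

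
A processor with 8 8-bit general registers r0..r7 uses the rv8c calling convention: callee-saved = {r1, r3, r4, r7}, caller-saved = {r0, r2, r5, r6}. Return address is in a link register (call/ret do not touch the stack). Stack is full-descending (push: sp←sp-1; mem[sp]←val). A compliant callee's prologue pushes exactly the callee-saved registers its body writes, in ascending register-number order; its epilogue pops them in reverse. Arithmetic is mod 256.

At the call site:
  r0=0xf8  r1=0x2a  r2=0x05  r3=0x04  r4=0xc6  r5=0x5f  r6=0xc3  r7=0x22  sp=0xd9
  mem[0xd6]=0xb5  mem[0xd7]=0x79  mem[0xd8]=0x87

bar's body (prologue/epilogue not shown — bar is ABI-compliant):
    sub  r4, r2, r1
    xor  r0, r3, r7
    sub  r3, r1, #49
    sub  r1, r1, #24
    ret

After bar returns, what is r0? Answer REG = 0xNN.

REG = 0x26

prologue: push r1 -> mem[0xd8]=0x2a, sp=0xd8
prologue: push r3 -> mem[0xd7]=0x04, sp=0xd7
prologue: push r4 -> mem[0xd6]=0xc6, sp=0xd6
body[0] sub  r4, r2, r1 -> r4=0xdb
body[1] xor  r0, r3, r7 -> r0=0x26
body[2] sub  r3, r1, #49 -> r3=0xf9
body[3] sub  r1, r1, #24 -> r1=0x12
epilogue: pop r4=0xc6, sp=0xd7
epilogue: pop r3=0x04, sp=0xd8
epilogue: pop r1=0x2a, sp=0xd9
r0 is caller-saved -> body value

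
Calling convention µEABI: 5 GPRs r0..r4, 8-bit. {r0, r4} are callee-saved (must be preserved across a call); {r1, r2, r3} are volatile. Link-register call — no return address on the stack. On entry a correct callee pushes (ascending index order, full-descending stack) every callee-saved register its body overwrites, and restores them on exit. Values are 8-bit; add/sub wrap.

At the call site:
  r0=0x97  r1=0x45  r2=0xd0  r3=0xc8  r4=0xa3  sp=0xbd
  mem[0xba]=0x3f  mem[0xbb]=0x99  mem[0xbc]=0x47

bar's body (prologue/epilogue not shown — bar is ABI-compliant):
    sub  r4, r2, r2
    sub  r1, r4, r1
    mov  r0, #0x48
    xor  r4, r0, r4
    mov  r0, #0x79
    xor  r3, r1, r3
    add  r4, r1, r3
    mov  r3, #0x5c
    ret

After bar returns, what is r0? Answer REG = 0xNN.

prologue: push r0 -> mem[0xbc]=0x97, sp=0xbc
prologue: push r4 -> mem[0xbb]=0xa3, sp=0xbb
body[0] sub  r4, r2, r2 -> r4=0x00
body[1] sub  r1, r4, r1 -> r1=0xbb
body[2] mov  r0, #0x48 -> r0=0x48
body[3] xor  r4, r0, r4 -> r4=0x48
body[4] mov  r0, #0x79 -> r0=0x79
body[5] xor  r3, r1, r3 -> r3=0x73
body[6] add  r4, r1, r3 -> r4=0x2e
body[7] mov  r3, #0x5c -> r3=0x5c
epilogue: pop r4=0xa3, sp=0xbc
epilogue: pop r0=0x97, sp=0xbd
r0 is callee-saved -> restored

REG = 0x97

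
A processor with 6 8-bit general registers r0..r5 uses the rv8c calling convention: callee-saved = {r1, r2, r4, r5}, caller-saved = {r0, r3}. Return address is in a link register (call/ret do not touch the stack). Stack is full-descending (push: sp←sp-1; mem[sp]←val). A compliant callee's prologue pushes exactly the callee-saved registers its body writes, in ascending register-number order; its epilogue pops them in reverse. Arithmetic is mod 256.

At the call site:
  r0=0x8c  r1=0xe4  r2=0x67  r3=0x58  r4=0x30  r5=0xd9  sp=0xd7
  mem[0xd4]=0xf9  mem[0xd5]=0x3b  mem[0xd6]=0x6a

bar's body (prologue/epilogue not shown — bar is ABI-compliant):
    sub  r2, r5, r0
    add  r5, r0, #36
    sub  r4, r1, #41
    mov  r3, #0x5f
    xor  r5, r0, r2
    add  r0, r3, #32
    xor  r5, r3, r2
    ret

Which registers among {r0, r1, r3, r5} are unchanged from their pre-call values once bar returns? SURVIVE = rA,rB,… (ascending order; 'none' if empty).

prologue: push r2 → mem[0xd6]=0x67, sp=0xd6
prologue: push r4 → mem[0xd5]=0x30, sp=0xd5
prologue: push r5 → mem[0xd4]=0xd9, sp=0xd4
body[0] sub  r2, r5, r0 → r2=0x4d
body[1] add  r5, r0, #36 → r5=0xb0
body[2] sub  r4, r1, #41 → r4=0xbb
body[3] mov  r3, #0x5f → r3=0x5f
body[4] xor  r5, r0, r2 → r5=0xc1
body[5] add  r0, r3, #32 → r0=0x7f
body[6] xor  r5, r3, r2 → r5=0x12
epilogue: pop r5=0xd9, sp=0xd5
epilogue: pop r4=0x30, sp=0xd6
epilogue: pop r2=0x67, sp=0xd7
r0: caller-saved, written=True
r1: callee-saved, written=False
r3: caller-saved, written=True
r5: callee-saved, written=True

SURVIVE = r1,r5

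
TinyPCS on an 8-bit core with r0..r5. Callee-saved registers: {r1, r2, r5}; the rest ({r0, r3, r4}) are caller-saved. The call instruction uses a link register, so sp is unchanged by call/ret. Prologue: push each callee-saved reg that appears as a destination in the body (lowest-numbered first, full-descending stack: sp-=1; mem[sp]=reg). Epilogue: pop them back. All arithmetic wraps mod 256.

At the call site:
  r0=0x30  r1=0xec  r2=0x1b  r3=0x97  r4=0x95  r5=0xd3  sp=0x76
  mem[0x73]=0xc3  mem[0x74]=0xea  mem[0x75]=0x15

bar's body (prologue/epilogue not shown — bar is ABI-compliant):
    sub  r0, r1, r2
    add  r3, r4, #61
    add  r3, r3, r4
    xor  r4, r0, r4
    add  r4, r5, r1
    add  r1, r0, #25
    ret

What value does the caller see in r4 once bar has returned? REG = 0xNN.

REG = 0xbf

prologue: push r1 -> mem[0x75]=0xec, sp=0x75
body[0] sub  r0, r1, r2 -> r0=0xd1
body[1] add  r3, r4, #61 -> r3=0xd2
body[2] add  r3, r3, r4 -> r3=0x67
body[3] xor  r4, r0, r4 -> r4=0x44
body[4] add  r4, r5, r1 -> r4=0xbf
body[5] add  r1, r0, #25 -> r1=0xea
epilogue: pop r1=0xec, sp=0x76
r4 is caller-saved -> body value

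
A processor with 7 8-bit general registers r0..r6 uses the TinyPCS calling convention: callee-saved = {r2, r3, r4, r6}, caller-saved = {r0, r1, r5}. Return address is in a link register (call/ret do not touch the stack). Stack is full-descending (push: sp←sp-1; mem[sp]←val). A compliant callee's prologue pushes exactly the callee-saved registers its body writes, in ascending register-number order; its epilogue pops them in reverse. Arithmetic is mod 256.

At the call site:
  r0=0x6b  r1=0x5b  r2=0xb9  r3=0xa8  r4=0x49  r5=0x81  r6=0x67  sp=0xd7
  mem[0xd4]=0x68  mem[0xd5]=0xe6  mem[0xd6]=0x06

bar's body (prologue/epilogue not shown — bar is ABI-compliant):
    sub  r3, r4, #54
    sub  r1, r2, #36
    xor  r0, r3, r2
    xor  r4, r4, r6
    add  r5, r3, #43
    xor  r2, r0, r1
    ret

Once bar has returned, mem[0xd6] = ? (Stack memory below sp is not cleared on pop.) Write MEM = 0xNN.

MEM = 0xb9

prologue: push r2 → mem[0xd6]=0xb9, sp=0xd6
prologue: push r3 → mem[0xd5]=0xa8, sp=0xd5
prologue: push r4 → mem[0xd4]=0x49, sp=0xd4
body[0] sub  r3, r4, #54 → r3=0x13
body[1] sub  r1, r2, #36 → r1=0x95
body[2] xor  r0, r3, r2 → r0=0xaa
body[3] xor  r4, r4, r6 → r4=0x2e
body[4] add  r5, r3, #43 → r5=0x3e
body[5] xor  r2, r0, r1 → r2=0x3f
epilogue: pop r4=0x49, sp=0xd5
epilogue: pop r3=0xa8, sp=0xd6
epilogue: pop r2=0xb9, sp=0xd7
prologue pushed ['r2', 'r3', 'r4'] at ['0xd6', '0xd5', '0xd4']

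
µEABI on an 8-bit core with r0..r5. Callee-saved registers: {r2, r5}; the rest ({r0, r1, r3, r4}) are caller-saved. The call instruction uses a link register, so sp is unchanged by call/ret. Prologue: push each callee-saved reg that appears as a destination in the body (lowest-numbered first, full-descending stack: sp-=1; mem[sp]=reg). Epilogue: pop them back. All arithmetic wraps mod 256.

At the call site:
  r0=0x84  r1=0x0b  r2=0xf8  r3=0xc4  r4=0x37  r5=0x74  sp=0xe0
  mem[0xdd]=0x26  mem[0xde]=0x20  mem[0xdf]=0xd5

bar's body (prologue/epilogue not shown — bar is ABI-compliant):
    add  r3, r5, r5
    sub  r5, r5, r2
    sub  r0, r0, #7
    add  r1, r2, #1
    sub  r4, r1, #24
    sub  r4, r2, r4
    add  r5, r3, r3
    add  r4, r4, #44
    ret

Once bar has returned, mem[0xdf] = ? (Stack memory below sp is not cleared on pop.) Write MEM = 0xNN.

prologue: push r5 → mem[0xdf]=0x74, sp=0xdf
body[0] add  r3, r5, r5 → r3=0xe8
body[1] sub  r5, r5, r2 → r5=0x7c
body[2] sub  r0, r0, #7 → r0=0x7d
body[3] add  r1, r2, #1 → r1=0xf9
body[4] sub  r4, r1, #24 → r4=0xe1
body[5] sub  r4, r2, r4 → r4=0x17
body[6] add  r5, r3, r3 → r5=0xd0
body[7] add  r4, r4, #44 → r4=0x43
epilogue: pop r5=0x74, sp=0xe0
prologue pushed ['r5'] at ['0xdf']

MEM = 0x74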